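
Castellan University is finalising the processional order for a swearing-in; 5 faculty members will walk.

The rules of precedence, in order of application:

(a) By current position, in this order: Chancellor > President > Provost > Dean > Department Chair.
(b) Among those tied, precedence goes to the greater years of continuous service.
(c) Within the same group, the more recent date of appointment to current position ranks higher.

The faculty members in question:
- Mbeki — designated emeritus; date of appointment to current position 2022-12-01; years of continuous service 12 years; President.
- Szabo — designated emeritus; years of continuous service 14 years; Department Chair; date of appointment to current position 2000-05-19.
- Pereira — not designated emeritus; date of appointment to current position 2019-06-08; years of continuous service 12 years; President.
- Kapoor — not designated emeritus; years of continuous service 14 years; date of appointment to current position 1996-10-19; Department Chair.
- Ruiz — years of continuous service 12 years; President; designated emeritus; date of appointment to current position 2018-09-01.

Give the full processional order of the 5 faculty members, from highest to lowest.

Mbeki, Pereira, Ruiz, Szabo, Kapoor

By current position: Mbeki, Pereira and Ruiz (President); then Szabo and Kapoor (Department Chair).
Mbeki, Pereira and Ruiz all have years of continuous service 12 years, so the next rule applies.
Among Mbeki, Pereira and Ruiz, by date of appointment to current position (later first): Mbeki (2022-12-01) before Pereira (2019-06-08) before Ruiz (2018-09-01).
Szabo and Kapoor both have years of continuous service 14 years, so the next rule applies.
Among Szabo and Kapoor, by date of appointment to current position (later first): Szabo (2000-05-19) before Kapoor (1996-10-19).
Full order: Mbeki, Pereira, Ruiz, Szabo, Kapoor.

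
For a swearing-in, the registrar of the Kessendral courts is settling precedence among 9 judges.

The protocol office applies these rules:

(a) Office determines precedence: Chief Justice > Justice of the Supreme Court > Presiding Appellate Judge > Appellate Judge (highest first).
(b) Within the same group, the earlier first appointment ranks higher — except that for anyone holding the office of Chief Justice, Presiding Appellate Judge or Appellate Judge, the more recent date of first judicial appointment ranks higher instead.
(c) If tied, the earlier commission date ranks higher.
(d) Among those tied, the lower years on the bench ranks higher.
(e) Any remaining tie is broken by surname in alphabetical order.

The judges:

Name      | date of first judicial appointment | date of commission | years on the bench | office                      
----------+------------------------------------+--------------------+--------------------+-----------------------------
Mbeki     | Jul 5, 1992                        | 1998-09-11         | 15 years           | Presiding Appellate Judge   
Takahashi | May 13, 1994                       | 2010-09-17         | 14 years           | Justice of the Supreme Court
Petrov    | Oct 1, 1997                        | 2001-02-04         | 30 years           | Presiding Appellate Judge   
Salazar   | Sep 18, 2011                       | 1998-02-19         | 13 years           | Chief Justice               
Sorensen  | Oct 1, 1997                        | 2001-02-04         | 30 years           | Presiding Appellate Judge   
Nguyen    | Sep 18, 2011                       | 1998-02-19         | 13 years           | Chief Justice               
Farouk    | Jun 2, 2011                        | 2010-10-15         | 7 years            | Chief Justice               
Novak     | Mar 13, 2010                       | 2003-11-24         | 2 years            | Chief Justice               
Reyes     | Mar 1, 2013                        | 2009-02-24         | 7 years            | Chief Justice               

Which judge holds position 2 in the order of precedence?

Nguyen

By office: Reyes, Nguyen, Salazar, Farouk and Novak (Chief Justice); then Takahashi (Justice of the Supreme Court); then Petrov, Sorensen and Mbeki (Presiding Appellate Judge).
Among Reyes, Nguyen, Salazar, Farouk and Novak, by date of first judicial appointment (later first) (reversed rule for this group): Reyes (Mar 1, 2013) before Nguyen and Salazar (Sep 18, 2011) before Farouk (Jun 2, 2011) before Novak (Mar 13, 2010).
Nguyen and Salazar both have date of commission 1998-02-19, so the next rule applies.
Nguyen and Salazar both have years on the bench 13 years, so the next rule applies.
Among Nguyen and Salazar, alphabetically by surname: Nguyen before Salazar.
Among Petrov, Sorensen and Mbeki, by date of first judicial appointment (later first) (reversed rule for this group): Petrov and Sorensen (Oct 1, 1997) before Mbeki (Jul 5, 1992).
Petrov and Sorensen both have date of commission 2001-02-04, so the next rule applies.
Petrov and Sorensen both have years on the bench 30 years, so the next rule applies.
Among Petrov and Sorensen, alphabetically by surname: Petrov before Sorensen.
Order: Reyes, Nguyen, Salazar, Farouk, Novak, Takahashi, Petrov, Sorensen, Mbeki.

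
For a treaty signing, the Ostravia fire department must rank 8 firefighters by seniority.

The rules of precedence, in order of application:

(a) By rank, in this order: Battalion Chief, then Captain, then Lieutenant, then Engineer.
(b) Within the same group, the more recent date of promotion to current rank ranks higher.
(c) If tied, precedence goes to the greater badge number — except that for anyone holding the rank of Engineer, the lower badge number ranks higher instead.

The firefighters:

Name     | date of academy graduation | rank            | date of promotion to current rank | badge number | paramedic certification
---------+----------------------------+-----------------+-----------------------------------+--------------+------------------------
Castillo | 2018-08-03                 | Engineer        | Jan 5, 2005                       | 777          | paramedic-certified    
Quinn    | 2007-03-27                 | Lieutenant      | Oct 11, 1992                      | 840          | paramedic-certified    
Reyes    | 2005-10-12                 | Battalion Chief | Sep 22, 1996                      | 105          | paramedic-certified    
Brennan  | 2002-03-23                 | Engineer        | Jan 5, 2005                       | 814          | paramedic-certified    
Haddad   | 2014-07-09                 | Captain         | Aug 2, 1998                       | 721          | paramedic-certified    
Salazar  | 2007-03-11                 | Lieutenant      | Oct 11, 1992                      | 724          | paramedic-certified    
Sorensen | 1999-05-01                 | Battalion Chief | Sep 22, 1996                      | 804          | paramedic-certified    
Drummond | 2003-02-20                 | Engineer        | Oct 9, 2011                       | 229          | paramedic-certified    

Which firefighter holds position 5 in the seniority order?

Salazar

By rank: Sorensen and Reyes (Battalion Chief); then Haddad (Captain); then Quinn and Salazar (Lieutenant); then Drummond, Castillo and Brennan (Engineer).
Sorensen and Reyes both have date of promotion to current rank Sep 22, 1996, so the next rule applies.
Among Sorensen and Reyes, by badge number (higher first): Sorensen (804) before Reyes (105).
Quinn and Salazar both have date of promotion to current rank Oct 11, 1992, so the next rule applies.
Among Quinn and Salazar, by badge number (higher first): Quinn (840) before Salazar (724).
Among Drummond, Castillo and Brennan, by date of promotion to current rank (later first): Drummond (Oct 9, 2011) before Castillo and Brennan (Jan 5, 2005).
Among Castillo and Brennan, by badge number (lower first) (reversed rule for this group): Castillo (777) before Brennan (814).
Order: Sorensen, Reyes, Haddad, Quinn, Salazar, Drummond, Castillo, Brennan.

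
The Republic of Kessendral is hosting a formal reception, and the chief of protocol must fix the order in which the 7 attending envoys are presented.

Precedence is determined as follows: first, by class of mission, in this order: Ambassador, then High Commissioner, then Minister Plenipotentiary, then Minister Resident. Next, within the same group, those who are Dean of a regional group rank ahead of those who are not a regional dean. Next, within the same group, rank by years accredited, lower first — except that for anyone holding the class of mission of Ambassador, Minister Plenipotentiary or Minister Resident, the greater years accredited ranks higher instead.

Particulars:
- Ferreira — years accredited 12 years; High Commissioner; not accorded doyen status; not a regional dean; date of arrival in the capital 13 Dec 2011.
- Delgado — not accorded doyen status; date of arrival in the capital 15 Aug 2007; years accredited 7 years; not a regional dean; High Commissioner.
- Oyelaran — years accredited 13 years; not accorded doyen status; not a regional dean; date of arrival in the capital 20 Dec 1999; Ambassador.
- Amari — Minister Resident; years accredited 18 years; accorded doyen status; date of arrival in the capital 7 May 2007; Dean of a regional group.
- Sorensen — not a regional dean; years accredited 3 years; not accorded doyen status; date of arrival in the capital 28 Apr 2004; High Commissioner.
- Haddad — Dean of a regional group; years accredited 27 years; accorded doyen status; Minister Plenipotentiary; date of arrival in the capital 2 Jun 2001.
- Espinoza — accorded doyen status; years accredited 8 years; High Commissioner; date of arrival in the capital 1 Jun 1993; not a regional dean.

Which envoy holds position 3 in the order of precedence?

By class of mission: Oyelaran (Ambassador); then Sorensen, Delgado, Espinoza and Ferreira (High Commissioner); then Haddad (Minister Plenipotentiary); then Amari (Minister Resident).
Sorensen, Delgado, Espinoza and Ferreira are each not a regional dean, so the next rule applies.
Among Sorensen, Delgado, Espinoza and Ferreira, by years accredited (lower first): Sorensen (3 years) before Delgado (7 years) before Espinoza (8 years) before Ferreira (12 years).
Order: Oyelaran, Sorensen, Delgado, Espinoza, Ferreira, Haddad, Amari.

Delgado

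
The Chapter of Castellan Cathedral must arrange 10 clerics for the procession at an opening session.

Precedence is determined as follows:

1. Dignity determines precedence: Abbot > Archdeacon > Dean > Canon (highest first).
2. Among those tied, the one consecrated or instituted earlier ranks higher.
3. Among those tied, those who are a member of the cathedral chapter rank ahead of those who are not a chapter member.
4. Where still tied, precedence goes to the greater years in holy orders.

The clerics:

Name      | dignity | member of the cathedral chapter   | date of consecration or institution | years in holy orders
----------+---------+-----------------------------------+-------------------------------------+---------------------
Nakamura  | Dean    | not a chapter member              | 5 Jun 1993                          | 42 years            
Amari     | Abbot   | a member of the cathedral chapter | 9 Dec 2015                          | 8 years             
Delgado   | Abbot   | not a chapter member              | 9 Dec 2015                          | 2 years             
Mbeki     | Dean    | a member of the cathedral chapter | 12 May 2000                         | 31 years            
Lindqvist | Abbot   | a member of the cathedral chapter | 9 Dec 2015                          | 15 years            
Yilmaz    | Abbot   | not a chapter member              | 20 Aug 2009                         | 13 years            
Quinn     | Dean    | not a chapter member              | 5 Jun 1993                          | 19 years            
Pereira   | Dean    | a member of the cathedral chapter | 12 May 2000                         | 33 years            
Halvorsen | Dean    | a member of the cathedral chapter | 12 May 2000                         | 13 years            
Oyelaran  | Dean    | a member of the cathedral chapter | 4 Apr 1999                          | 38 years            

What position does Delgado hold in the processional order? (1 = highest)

4

By dignity: Yilmaz, Lindqvist, Amari and Delgado (Abbot); then Nakamura, Quinn, Oyelaran, Pereira, Mbeki and Halvorsen (Dean).
Among Yilmaz, Lindqvist, Amari and Delgado, by date of consecration or institution (earlier first): Yilmaz (20 Aug 2009) before Lindqvist, Amari and Delgado (9 Dec 2015).
Among Lindqvist, Amari and Delgado, a member of the cathedral chapter before not a chapter member: Lindqvist and Amari (a member of the cathedral chapter) before Delgado (not a chapter member).
Among Lindqvist and Amari, by years in holy orders (higher first): Lindqvist (15 years) before Amari (8 years).
Among Nakamura, Quinn, Oyelaran, Pereira, Mbeki and Halvorsen, by date of consecration or institution (earlier first): Nakamura and Quinn (5 Jun 1993) before Oyelaran (4 Apr 1999) before Pereira, Mbeki and Halvorsen (12 May 2000).
Nakamura and Quinn are each not a chapter member, so the next rule applies.
Among Nakamura and Quinn, by years in holy orders (higher first): Nakamura (42 years) before Quinn (19 years).
Pereira, Mbeki and Halvorsen are each a member of the cathedral chapter, so the next rule applies.
Among Pereira, Mbeki and Halvorsen, by years in holy orders (higher first): Pereira (33 years) before Mbeki (31 years) before Halvorsen (13 years).
Order: Yilmaz, Lindqvist, Amari, Delgado, Nakamura, Quinn, Oyelaran, Pereira, Mbeki, Halvorsen. So position 4.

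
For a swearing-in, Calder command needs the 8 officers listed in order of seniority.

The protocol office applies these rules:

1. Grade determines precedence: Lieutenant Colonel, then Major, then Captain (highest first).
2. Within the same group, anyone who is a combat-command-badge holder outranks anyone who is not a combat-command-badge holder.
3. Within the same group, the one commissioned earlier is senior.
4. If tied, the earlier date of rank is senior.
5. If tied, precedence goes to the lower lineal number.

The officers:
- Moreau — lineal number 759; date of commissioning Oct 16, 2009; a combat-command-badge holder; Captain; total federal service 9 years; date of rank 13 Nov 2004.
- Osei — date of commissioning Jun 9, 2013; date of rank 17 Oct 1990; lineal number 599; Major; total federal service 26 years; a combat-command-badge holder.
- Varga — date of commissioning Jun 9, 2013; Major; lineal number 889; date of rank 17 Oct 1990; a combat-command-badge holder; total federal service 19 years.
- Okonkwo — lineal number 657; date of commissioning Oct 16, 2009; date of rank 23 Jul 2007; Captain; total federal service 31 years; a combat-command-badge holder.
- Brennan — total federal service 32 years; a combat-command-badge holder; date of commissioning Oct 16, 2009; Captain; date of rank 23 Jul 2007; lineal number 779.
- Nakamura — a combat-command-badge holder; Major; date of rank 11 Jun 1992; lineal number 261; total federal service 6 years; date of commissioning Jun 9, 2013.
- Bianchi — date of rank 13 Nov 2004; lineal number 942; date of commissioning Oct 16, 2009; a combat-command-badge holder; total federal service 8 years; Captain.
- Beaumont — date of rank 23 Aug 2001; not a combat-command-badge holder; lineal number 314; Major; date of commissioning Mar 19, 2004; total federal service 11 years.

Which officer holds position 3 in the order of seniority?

By grade: Osei, Varga, Nakamura and Beaumont (Major); then Moreau, Bianchi, Okonkwo and Brennan (Captain).
Among Osei, Varga, Nakamura and Beaumont, a combat-command-badge holder before not a combat-command-badge holder: Osei, Varga and Nakamura (a combat-command-badge holder) before Beaumont (not a combat-command-badge holder).
Osei, Varga and Nakamura all have date of commissioning Jun 9, 2013, so the next rule applies.
Among Osei, Varga and Nakamura, by date of rank (earlier first): Osei and Varga (17 Oct 1990) before Nakamura (11 Jun 1992).
Among Osei and Varga, by lineal number (lower first): Osei (599) before Varga (889).
Moreau, Bianchi, Okonkwo and Brennan are each a combat-command-badge holder, so the next rule applies.
Moreau, Bianchi, Okonkwo and Brennan all have date of commissioning Oct 16, 2009, so the next rule applies.
Among Moreau, Bianchi, Okonkwo and Brennan, by date of rank (earlier first): Moreau and Bianchi (13 Nov 2004) before Okonkwo and Brennan (23 Jul 2007).
Among Moreau and Bianchi, by lineal number (lower first): Moreau (759) before Bianchi (942).
Among Okonkwo and Brennan, by lineal number (lower first): Okonkwo (657) before Brennan (779).
Order: Osei, Varga, Nakamura, Beaumont, Moreau, Bianchi, Okonkwo, Brennan.

Nakamura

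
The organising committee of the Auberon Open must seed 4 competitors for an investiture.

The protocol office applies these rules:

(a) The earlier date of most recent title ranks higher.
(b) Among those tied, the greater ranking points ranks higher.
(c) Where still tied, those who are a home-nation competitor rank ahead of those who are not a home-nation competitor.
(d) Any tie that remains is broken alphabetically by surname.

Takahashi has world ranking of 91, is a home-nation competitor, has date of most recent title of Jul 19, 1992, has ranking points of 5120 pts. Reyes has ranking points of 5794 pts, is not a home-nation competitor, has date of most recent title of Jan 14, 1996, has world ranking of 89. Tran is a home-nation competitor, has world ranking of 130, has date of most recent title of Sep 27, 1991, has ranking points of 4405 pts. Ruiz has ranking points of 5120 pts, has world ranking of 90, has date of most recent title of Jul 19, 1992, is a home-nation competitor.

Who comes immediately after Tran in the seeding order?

Ruiz

By date of most recent title (earlier first): Tran (Sep 27, 1991); then Ruiz and Takahashi (both Jul 19, 1992); then Reyes (Jan 14, 1996).
Ruiz and Takahashi both have ranking points 5120 pts, so the next rule applies.
Ruiz and Takahashi are each a home-nation competitor, so the next rule applies.
Among Ruiz and Takahashi, alphabetically by surname: Ruiz before Takahashi.
Order: Tran, Ruiz, Takahashi, Reyes.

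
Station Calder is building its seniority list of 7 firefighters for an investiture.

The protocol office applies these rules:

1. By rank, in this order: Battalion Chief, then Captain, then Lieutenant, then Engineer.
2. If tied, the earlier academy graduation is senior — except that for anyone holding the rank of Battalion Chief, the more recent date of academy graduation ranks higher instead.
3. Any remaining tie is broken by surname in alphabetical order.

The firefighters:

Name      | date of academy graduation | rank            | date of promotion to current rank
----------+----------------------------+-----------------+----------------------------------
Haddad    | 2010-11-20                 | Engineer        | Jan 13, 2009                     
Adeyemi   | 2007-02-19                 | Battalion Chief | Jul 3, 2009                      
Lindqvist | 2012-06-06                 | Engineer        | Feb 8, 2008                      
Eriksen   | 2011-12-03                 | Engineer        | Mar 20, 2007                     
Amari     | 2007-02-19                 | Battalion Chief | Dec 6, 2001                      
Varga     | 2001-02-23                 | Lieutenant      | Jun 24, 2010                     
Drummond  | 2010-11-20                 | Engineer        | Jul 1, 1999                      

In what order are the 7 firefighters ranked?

Adeyemi, Amari, Varga, Drummond, Haddad, Eriksen, Lindqvist

By rank: Adeyemi and Amari (Battalion Chief); then Varga (Lieutenant); then Drummond, Haddad, Eriksen and Lindqvist (Engineer).
Adeyemi and Amari both have date of academy graduation 2007-02-19, so the next rule applies.
Among Adeyemi and Amari, alphabetically by surname: Adeyemi before Amari.
Among Drummond, Haddad, Eriksen and Lindqvist, by date of academy graduation (earlier first): Drummond and Haddad (2010-11-20) before Eriksen (2011-12-03) before Lindqvist (2012-06-06).
Among Drummond and Haddad, alphabetically by surname: Drummond before Haddad.
Full order: Adeyemi, Amari, Varga, Drummond, Haddad, Eriksen, Lindqvist.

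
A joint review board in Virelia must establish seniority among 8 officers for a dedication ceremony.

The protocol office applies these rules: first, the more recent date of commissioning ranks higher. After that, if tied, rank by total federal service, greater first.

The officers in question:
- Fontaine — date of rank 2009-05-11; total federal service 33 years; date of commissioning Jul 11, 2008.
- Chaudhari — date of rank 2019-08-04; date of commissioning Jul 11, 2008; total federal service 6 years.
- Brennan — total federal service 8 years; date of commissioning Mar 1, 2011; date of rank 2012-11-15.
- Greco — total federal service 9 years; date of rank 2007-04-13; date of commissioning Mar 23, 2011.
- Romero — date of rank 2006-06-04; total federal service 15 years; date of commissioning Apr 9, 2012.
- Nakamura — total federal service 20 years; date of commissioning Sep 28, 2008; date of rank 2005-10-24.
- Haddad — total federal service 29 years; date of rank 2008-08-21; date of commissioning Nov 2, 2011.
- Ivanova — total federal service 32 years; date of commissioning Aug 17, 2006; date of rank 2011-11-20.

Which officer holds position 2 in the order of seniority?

Haddad

By date of commissioning (later first): Romero (Apr 9, 2012); then Haddad (Nov 2, 2011); then Greco (Mar 23, 2011); then Brennan (Mar 1, 2011); then Nakamura (Sep 28, 2008); then Fontaine and Chaudhari (both Jul 11, 2008); then Ivanova (Aug 17, 2006).
Among Fontaine and Chaudhari, by total federal service (higher first): Fontaine (33 years) before Chaudhari (6 years).
Order: Romero, Haddad, Greco, Brennan, Nakamura, Fontaine, Chaudhari, Ivanova.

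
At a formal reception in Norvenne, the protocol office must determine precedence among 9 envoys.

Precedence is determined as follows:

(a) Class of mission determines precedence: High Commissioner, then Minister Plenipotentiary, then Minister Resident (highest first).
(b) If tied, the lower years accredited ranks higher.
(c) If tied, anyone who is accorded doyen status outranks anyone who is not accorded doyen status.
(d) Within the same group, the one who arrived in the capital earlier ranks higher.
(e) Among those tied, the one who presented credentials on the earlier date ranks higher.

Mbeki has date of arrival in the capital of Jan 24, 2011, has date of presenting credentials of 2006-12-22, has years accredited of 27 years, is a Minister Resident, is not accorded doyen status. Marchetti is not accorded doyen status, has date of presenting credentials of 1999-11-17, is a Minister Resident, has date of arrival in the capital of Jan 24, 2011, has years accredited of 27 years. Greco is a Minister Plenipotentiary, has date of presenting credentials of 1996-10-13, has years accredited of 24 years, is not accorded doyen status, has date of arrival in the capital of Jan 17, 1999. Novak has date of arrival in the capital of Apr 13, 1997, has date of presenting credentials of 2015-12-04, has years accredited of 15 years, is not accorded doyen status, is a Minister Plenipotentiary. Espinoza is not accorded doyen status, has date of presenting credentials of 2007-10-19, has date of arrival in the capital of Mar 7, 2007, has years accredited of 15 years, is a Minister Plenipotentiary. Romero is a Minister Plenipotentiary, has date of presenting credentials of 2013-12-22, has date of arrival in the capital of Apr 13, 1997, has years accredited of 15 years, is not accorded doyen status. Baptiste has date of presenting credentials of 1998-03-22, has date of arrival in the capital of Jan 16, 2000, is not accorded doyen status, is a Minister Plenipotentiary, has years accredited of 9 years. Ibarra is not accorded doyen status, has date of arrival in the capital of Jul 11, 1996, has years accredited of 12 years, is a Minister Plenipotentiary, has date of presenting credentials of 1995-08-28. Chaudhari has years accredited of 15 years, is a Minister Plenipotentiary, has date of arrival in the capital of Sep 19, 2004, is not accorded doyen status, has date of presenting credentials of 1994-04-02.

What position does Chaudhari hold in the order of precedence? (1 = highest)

5

By class of mission: Baptiste, Ibarra, Romero, Novak, Chaudhari, Espinoza and Greco (Minister Plenipotentiary); then Marchetti and Mbeki (Minister Resident).
Among Baptiste, Ibarra, Romero, Novak, Chaudhari, Espinoza and Greco, by years accredited (lower first): Baptiste (9 years) before Ibarra (12 years) before Romero, Novak, Chaudhari and Espinoza (15 years) before Greco (24 years).
Romero, Novak, Chaudhari and Espinoza are each not accorded doyen status, so the next rule applies.
Among Romero, Novak, Chaudhari and Espinoza, by date of arrival in the capital (earlier first): Romero and Novak (Apr 13, 1997) before Chaudhari (Sep 19, 2004) before Espinoza (Mar 7, 2007).
Among Romero and Novak, by date of presenting credentials (earlier first): Romero (2013-12-22) before Novak (2015-12-04).
Marchetti and Mbeki both have years accredited 27 years, so the next rule applies.
Marchetti and Mbeki are each not accorded doyen status, so the next rule applies.
Marchetti and Mbeki both have date of arrival in the capital Jan 24, 2011, so the next rule applies.
Among Marchetti and Mbeki, by date of presenting credentials (earlier first): Marchetti (1999-11-17) before Mbeki (2006-12-22).
Order: Baptiste, Ibarra, Romero, Novak, Chaudhari, Espinoza, Greco, Marchetti, Mbeki. So position 5.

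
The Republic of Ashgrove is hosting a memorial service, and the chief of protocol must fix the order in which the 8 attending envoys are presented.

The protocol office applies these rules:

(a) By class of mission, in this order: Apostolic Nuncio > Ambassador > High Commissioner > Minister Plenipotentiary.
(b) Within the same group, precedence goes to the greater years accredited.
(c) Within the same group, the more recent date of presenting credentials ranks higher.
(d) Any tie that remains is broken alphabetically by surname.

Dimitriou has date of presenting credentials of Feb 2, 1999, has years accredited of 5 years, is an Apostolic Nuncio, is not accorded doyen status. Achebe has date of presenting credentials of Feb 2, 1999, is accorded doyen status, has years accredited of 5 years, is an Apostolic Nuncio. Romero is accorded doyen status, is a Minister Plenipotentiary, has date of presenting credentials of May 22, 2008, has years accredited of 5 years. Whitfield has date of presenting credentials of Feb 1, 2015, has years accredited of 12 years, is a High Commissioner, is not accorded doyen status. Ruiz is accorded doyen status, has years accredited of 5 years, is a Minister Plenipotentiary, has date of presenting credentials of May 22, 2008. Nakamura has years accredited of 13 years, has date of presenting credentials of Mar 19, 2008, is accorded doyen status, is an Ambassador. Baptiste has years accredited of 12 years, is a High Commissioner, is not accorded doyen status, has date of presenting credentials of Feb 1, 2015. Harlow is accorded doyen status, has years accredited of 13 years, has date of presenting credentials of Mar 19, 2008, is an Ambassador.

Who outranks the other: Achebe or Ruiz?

Achebe

By class of mission: Achebe and Dimitriou (Apostolic Nuncio); then Harlow and Nakamura (Ambassador); then Baptiste and Whitfield (High Commissioner); then Romero and Ruiz (Minister Plenipotentiary).
Achebe and Dimitriou both have years accredited 5 years, so the next rule applies.
Achebe and Dimitriou both have date of presenting credentials Feb 2, 1999, so the next rule applies.
Among Achebe and Dimitriou, alphabetically by surname: Achebe before Dimitriou.
Harlow and Nakamura both have years accredited 13 years, so the next rule applies.
Harlow and Nakamura both have date of presenting credentials Mar 19, 2008, so the next rule applies.
Among Harlow and Nakamura, alphabetically by surname: Harlow before Nakamura.
Baptiste and Whitfield both have years accredited 12 years, so the next rule applies.
Baptiste and Whitfield both have date of presenting credentials Feb 1, 2015, so the next rule applies.
Among Baptiste and Whitfield, alphabetically by surname: Baptiste before Whitfield.
Romero and Ruiz both have years accredited 5 years, so the next rule applies.
Romero and Ruiz both have date of presenting credentials May 22, 2008, so the next rule applies.
Among Romero and Ruiz, alphabetically by surname: Romero before Ruiz.
So Achebe takes precedence.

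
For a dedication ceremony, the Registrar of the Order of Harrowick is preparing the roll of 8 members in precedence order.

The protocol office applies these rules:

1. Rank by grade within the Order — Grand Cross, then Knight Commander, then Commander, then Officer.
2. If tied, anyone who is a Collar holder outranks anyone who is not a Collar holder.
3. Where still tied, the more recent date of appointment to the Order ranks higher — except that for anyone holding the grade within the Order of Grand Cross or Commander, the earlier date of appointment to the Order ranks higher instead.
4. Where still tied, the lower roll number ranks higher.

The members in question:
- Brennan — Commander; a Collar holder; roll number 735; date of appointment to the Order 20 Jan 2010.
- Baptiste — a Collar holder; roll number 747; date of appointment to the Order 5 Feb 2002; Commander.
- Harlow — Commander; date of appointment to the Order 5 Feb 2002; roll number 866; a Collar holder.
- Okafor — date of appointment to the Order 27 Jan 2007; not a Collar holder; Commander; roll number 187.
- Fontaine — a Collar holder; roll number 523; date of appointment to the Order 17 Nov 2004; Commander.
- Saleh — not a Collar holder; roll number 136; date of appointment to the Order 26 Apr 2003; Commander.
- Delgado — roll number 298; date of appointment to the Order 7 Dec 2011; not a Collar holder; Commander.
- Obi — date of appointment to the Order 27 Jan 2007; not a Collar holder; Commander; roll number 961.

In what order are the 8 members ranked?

By grade within the Order: Baptiste, Harlow, Fontaine, Brennan, Saleh, Okafor, Obi and Delgado (Commander).
Among Baptiste, Harlow, Fontaine, Brennan, Saleh, Okafor, Obi and Delgado, a Collar holder before not a Collar holder: Baptiste, Harlow, Fontaine and Brennan (a Collar holder) before Saleh, Okafor, Obi and Delgado (not a Collar holder).
Among Baptiste, Harlow, Fontaine and Brennan, by date of appointment to the Order (earlier first) (reversed rule for this group): Baptiste and Harlow (5 Feb 2002) before Fontaine (17 Nov 2004) before Brennan (20 Jan 2010).
Among Baptiste and Harlow, by roll number (lower first): Baptiste (747) before Harlow (866).
Among Saleh, Okafor, Obi and Delgado, by date of appointment to the Order (earlier first) (reversed rule for this group): Saleh (26 Apr 2003) before Okafor and Obi (27 Jan 2007) before Delgado (7 Dec 2011).
Among Okafor and Obi, by roll number (lower first): Okafor (187) before Obi (961).
Full order: Baptiste, Harlow, Fontaine, Brennan, Saleh, Okafor, Obi, Delgado.

Baptiste, Harlow, Fontaine, Brennan, Saleh, Okafor, Obi, Delgado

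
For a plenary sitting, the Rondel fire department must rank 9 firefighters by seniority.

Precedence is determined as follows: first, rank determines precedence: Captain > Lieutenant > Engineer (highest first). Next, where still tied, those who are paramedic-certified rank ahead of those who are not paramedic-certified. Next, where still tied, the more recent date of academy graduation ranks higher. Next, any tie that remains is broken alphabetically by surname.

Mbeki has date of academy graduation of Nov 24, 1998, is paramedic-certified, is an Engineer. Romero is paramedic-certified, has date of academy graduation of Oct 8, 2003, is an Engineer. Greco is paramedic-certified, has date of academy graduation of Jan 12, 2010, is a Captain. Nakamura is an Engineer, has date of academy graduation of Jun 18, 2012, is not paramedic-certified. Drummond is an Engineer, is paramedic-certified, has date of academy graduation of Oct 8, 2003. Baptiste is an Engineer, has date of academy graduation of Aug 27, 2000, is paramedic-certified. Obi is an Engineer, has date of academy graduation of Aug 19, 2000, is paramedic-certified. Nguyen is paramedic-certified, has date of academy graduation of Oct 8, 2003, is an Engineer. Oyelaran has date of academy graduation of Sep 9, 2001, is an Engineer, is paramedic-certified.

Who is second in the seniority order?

By rank: Greco (Captain); then Drummond, Nguyen, Romero, Oyelaran, Baptiste, Obi, Mbeki and Nakamura (Engineer).
Among Drummond, Nguyen, Romero, Oyelaran, Baptiste, Obi, Mbeki and Nakamura, paramedic-certified before not paramedic-certified: Drummond, Nguyen, Romero, Oyelaran, Baptiste, Obi and Mbeki (paramedic-certified) before Nakamura (not paramedic-certified).
Among Drummond, Nguyen, Romero, Oyelaran, Baptiste, Obi and Mbeki, by date of academy graduation (later first): Drummond, Nguyen and Romero (Oct 8, 2003) before Oyelaran (Sep 9, 2001) before Baptiste (Aug 27, 2000) before Obi (Aug 19, 2000) before Mbeki (Nov 24, 1998).
Among Drummond, Nguyen and Romero, alphabetically by surname: Drummond before Nguyen before Romero.
Order: Greco, Drummond, Nguyen, Romero, Oyelaran, Baptiste, Obi, Mbeki, Nakamura.

Drummond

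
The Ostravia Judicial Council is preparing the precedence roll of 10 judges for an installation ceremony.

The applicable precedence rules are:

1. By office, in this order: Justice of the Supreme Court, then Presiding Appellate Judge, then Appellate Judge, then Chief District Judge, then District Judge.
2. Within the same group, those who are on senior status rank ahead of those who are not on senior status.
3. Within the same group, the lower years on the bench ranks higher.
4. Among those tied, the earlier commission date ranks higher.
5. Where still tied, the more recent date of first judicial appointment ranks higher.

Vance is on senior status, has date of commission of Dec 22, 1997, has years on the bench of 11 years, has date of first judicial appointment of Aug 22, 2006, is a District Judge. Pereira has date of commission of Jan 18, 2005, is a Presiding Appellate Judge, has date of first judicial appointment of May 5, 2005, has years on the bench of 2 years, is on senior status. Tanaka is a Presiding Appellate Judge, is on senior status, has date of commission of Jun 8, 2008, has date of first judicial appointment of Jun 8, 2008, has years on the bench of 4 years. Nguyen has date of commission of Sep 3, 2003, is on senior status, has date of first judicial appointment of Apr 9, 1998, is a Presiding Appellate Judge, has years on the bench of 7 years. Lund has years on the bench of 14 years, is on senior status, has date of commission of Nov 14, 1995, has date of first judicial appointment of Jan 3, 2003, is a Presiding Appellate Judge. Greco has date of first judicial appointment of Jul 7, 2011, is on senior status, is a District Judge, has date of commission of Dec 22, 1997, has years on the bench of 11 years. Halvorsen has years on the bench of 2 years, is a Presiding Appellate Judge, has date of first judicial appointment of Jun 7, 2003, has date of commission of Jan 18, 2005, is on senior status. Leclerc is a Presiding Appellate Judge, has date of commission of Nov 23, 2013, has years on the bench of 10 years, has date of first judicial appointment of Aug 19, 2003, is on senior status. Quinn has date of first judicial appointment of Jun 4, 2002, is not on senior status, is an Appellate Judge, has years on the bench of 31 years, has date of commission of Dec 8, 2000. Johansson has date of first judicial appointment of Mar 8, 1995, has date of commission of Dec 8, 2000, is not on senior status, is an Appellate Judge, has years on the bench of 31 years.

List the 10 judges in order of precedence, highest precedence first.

By office: Pereira, Halvorsen, Tanaka, Nguyen, Leclerc and Lund (Presiding Appellate Judge); then Quinn and Johansson (Appellate Judge); then Greco and Vance (District Judge).
Pereira, Halvorsen, Tanaka, Nguyen, Leclerc and Lund are each on senior status, so the next rule applies.
Among Pereira, Halvorsen, Tanaka, Nguyen, Leclerc and Lund, by years on the bench (lower first): Pereira and Halvorsen (2 years) before Tanaka (4 years) before Nguyen (7 years) before Leclerc (10 years) before Lund (14 years).
Pereira and Halvorsen both have date of commission Jan 18, 2005, so the next rule applies.
Among Pereira and Halvorsen, by date of first judicial appointment (later first): Pereira (May 5, 2005) before Halvorsen (Jun 7, 2003).
Quinn and Johansson are each not on senior status, so the next rule applies.
Quinn and Johansson both have years on the bench 31 years, so the next rule applies.
Quinn and Johansson both have date of commission Dec 8, 2000, so the next rule applies.
Among Quinn and Johansson, by date of first judicial appointment (later first): Quinn (Jun 4, 2002) before Johansson (Mar 8, 1995).
Greco and Vance are each on senior status, so the next rule applies.
Greco and Vance both have years on the bench 11 years, so the next rule applies.
Greco and Vance both have date of commission Dec 22, 1997, so the next rule applies.
Among Greco and Vance, by date of first judicial appointment (later first): Greco (Jul 7, 2011) before Vance (Aug 22, 2006).
Full order: Pereira, Halvorsen, Tanaka, Nguyen, Leclerc, Lund, Quinn, Johansson, Greco, Vance.

Pereira, Halvorsen, Tanaka, Nguyen, Leclerc, Lund, Quinn, Johansson, Greco, Vance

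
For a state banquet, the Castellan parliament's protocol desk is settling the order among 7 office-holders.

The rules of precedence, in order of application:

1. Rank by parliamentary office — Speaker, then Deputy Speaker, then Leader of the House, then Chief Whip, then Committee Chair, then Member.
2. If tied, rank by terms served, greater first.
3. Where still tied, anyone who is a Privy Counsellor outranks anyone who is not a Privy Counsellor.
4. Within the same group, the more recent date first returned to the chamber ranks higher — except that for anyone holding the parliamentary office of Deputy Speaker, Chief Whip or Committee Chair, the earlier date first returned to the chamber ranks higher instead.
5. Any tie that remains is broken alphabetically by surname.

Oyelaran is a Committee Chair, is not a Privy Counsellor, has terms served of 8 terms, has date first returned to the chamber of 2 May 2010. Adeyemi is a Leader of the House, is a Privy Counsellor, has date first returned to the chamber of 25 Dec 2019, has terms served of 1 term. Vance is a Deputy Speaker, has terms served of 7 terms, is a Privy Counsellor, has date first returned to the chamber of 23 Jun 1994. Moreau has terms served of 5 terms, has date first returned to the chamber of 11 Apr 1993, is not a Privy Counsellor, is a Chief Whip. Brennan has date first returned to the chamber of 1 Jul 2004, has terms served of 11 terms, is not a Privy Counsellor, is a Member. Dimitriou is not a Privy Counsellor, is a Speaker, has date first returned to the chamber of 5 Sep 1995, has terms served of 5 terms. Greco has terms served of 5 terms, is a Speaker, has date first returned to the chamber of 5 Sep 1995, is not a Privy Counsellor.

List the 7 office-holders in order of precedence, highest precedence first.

Dimitriou, Greco, Vance, Adeyemi, Moreau, Oyelaran, Brennan

By parliamentary office: Dimitriou and Greco (Speaker); then Vance (Deputy Speaker); then Adeyemi (Leader of the House); then Moreau (Chief Whip); then Oyelaran (Committee Chair); then Brennan (Member).
Dimitriou and Greco both have terms served 5 terms, so the next rule applies.
Dimitriou and Greco are each not a Privy Counsellor, so the next rule applies.
Dimitriou and Greco both have date first returned to the chamber 5 Sep 1995, so the next rule applies.
Among Dimitriou and Greco, alphabetically by surname: Dimitriou before Greco.
Full order: Dimitriou, Greco, Vance, Adeyemi, Moreau, Oyelaran, Brennan.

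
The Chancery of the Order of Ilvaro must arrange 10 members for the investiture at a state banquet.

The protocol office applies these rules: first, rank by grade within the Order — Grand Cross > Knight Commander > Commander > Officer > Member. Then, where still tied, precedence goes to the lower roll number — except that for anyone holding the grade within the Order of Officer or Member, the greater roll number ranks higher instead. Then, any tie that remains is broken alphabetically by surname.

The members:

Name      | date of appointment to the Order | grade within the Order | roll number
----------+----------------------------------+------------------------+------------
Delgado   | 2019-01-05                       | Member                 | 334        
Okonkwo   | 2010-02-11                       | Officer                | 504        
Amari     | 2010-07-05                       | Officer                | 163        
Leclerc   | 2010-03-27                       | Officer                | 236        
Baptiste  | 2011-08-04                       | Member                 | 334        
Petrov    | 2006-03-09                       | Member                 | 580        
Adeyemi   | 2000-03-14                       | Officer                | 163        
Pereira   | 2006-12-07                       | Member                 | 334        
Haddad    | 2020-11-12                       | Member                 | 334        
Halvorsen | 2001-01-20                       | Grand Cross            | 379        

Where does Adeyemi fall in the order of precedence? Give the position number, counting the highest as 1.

By grade within the Order: Halvorsen (Grand Cross); then Okonkwo, Leclerc, Adeyemi and Amari (Officer); then Petrov, Baptiste, Delgado, Haddad and Pereira (Member).
Among Okonkwo, Leclerc, Adeyemi and Amari, by roll number (higher first) (reversed rule for this group): Okonkwo (504) before Leclerc (236) before Adeyemi and Amari (163).
Among Adeyemi and Amari, alphabetically by surname: Adeyemi before Amari.
Among Petrov, Baptiste, Delgado, Haddad and Pereira, by roll number (higher first) (reversed rule for this group): Petrov (580) before Baptiste, Delgado, Haddad and Pereira (334).
Among Baptiste, Delgado, Haddad and Pereira, alphabetically by surname: Baptiste before Delgado before Haddad before Pereira.
Order: Halvorsen, Okonkwo, Leclerc, Adeyemi, Amari, Petrov, Baptiste, Delgado, Haddad, Pereira. So position 4.

4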